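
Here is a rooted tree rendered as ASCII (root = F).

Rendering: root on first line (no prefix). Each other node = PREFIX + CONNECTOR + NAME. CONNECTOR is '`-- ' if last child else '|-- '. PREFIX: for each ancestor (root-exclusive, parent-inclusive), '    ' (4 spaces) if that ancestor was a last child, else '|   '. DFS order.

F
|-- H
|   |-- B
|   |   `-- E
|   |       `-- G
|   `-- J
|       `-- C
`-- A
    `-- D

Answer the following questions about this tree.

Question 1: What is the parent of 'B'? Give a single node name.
Answer: H

Derivation:
Scan adjacency: B appears as child of H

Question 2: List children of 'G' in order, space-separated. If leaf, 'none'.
Node G's children (from adjacency): (leaf)

Answer: none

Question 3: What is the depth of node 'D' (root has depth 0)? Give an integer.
Path from root to D: F -> A -> D
Depth = number of edges = 2

Answer: 2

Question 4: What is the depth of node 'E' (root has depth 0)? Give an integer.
Answer: 3

Derivation:
Path from root to E: F -> H -> B -> E
Depth = number of edges = 3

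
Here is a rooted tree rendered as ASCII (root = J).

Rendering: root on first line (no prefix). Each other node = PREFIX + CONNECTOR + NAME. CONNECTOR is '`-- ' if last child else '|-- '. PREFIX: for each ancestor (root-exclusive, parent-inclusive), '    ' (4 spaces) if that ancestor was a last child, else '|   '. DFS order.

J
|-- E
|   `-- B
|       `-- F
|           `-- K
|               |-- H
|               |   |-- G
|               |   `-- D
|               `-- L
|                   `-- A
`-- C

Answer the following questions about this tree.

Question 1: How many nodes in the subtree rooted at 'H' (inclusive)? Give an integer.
Answer: 3

Derivation:
Subtree rooted at H contains: D, G, H
Count = 3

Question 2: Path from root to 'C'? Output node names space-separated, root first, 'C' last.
Answer: J C

Derivation:
Walk down from root: J -> C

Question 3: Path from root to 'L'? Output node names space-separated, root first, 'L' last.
Answer: J E B F K L

Derivation:
Walk down from root: J -> E -> B -> F -> K -> L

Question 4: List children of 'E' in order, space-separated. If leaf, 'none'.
Answer: B

Derivation:
Node E's children (from adjacency): B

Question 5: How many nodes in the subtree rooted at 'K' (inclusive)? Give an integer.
Subtree rooted at K contains: A, D, G, H, K, L
Count = 6

Answer: 6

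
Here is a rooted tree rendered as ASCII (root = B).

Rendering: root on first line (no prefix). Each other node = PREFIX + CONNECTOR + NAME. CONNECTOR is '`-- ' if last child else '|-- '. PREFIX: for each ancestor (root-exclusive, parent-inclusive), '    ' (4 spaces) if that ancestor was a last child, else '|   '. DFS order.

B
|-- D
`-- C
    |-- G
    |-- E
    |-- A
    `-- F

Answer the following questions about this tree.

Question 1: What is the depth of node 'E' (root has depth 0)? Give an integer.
Path from root to E: B -> C -> E
Depth = number of edges = 2

Answer: 2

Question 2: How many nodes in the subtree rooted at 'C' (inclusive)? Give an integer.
Subtree rooted at C contains: A, C, E, F, G
Count = 5

Answer: 5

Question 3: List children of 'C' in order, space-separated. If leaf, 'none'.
Node C's children (from adjacency): G, E, A, F

Answer: G E A F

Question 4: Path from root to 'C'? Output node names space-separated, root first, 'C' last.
Answer: B C

Derivation:
Walk down from root: B -> C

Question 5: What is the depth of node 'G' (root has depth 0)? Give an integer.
Path from root to G: B -> C -> G
Depth = number of edges = 2

Answer: 2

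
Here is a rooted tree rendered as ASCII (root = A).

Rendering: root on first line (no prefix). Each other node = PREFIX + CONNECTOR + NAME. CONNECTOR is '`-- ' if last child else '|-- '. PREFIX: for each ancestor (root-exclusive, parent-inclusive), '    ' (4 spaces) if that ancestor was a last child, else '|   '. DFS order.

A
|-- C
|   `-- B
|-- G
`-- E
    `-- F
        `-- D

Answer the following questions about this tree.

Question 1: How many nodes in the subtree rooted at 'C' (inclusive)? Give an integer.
Subtree rooted at C contains: B, C
Count = 2

Answer: 2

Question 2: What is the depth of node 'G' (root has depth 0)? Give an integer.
Path from root to G: A -> G
Depth = number of edges = 1

Answer: 1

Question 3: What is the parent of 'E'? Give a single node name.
Answer: A

Derivation:
Scan adjacency: E appears as child of A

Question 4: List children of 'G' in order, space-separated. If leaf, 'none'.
Node G's children (from adjacency): (leaf)

Answer: none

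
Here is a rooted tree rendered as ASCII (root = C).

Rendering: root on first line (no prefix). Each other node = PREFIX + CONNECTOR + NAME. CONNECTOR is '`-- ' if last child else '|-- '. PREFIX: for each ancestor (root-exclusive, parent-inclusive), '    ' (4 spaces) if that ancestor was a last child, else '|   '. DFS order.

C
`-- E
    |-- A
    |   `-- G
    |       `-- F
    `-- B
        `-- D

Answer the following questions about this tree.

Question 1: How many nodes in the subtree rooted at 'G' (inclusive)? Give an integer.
Subtree rooted at G contains: F, G
Count = 2

Answer: 2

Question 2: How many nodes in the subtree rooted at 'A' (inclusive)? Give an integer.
Subtree rooted at A contains: A, F, G
Count = 3

Answer: 3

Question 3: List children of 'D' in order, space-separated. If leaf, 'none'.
Answer: none

Derivation:
Node D's children (from adjacency): (leaf)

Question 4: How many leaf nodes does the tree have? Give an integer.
Answer: 2

Derivation:
Leaves (nodes with no children): D, F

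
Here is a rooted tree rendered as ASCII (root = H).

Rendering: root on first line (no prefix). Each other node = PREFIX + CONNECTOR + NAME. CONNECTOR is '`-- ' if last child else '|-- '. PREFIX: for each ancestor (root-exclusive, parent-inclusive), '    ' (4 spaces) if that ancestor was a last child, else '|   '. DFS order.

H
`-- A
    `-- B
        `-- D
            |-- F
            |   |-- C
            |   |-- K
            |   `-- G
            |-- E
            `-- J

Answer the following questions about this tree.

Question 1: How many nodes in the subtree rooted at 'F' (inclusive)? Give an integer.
Answer: 4

Derivation:
Subtree rooted at F contains: C, F, G, K
Count = 4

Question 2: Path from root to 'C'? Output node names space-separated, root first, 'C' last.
Answer: H A B D F C

Derivation:
Walk down from root: H -> A -> B -> D -> F -> C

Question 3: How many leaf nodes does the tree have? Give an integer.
Answer: 5

Derivation:
Leaves (nodes with no children): C, E, G, J, K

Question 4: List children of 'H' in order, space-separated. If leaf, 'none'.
Node H's children (from adjacency): A

Answer: A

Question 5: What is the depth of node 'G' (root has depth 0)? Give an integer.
Path from root to G: H -> A -> B -> D -> F -> G
Depth = number of edges = 5

Answer: 5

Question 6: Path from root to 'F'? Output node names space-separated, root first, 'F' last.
Answer: H A B D F

Derivation:
Walk down from root: H -> A -> B -> D -> F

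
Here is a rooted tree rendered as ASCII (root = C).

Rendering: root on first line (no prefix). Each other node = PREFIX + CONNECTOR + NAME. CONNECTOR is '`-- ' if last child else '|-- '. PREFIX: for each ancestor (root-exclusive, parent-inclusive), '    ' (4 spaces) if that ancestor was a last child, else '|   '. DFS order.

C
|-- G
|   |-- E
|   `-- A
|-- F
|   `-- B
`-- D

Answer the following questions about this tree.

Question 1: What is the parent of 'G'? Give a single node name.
Scan adjacency: G appears as child of C

Answer: C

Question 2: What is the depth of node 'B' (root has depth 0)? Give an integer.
Answer: 2

Derivation:
Path from root to B: C -> F -> B
Depth = number of edges = 2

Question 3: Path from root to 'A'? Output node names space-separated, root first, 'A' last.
Answer: C G A

Derivation:
Walk down from root: C -> G -> A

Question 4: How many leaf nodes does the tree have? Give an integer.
Answer: 4

Derivation:
Leaves (nodes with no children): A, B, D, E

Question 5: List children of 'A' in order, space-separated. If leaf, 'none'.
Answer: none

Derivation:
Node A's children (from adjacency): (leaf)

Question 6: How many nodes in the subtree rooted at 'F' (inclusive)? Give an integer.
Answer: 2

Derivation:
Subtree rooted at F contains: B, F
Count = 2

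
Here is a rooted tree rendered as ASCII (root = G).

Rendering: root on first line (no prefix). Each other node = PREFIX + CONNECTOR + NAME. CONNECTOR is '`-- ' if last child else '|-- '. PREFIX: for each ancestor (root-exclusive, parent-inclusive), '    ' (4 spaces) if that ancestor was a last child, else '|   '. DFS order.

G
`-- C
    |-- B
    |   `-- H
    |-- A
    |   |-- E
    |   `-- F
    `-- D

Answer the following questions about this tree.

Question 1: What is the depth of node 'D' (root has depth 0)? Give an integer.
Path from root to D: G -> C -> D
Depth = number of edges = 2

Answer: 2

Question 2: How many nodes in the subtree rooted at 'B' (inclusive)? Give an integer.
Answer: 2

Derivation:
Subtree rooted at B contains: B, H
Count = 2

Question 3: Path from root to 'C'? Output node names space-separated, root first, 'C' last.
Walk down from root: G -> C

Answer: G C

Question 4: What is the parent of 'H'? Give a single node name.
Answer: B

Derivation:
Scan adjacency: H appears as child of B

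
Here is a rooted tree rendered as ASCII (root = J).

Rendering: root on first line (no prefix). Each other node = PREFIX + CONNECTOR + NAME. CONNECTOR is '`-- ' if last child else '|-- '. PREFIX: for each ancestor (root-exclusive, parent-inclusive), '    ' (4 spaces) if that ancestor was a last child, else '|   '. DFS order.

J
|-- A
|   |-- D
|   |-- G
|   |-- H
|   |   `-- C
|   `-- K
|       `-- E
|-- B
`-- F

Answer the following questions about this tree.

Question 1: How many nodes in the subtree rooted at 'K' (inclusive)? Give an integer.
Answer: 2

Derivation:
Subtree rooted at K contains: E, K
Count = 2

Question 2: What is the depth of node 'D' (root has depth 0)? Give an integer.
Path from root to D: J -> A -> D
Depth = number of edges = 2

Answer: 2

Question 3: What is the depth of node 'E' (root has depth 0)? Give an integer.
Path from root to E: J -> A -> K -> E
Depth = number of edges = 3

Answer: 3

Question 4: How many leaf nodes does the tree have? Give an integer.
Answer: 6

Derivation:
Leaves (nodes with no children): B, C, D, E, F, G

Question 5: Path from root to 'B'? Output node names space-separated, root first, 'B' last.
Walk down from root: J -> B

Answer: J B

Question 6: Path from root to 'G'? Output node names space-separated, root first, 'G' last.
Walk down from root: J -> A -> G

Answer: J A G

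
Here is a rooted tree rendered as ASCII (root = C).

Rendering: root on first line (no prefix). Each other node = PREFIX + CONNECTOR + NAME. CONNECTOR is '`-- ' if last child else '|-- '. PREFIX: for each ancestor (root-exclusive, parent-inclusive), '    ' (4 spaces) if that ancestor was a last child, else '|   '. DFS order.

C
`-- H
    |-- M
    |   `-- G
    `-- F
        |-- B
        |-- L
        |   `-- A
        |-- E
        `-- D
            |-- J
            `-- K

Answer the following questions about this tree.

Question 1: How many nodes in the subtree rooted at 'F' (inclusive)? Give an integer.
Answer: 8

Derivation:
Subtree rooted at F contains: A, B, D, E, F, J, K, L
Count = 8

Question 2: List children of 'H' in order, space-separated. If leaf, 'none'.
Answer: M F

Derivation:
Node H's children (from adjacency): M, F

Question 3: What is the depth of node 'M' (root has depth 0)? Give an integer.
Answer: 2

Derivation:
Path from root to M: C -> H -> M
Depth = number of edges = 2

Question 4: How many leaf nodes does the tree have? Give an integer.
Leaves (nodes with no children): A, B, E, G, J, K

Answer: 6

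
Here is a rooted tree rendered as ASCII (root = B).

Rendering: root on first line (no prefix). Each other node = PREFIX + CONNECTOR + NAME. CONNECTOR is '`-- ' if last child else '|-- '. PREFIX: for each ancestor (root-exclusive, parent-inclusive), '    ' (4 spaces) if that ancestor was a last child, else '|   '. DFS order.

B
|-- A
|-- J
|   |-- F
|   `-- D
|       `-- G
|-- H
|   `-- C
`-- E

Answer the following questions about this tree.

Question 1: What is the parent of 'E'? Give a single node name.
Scan adjacency: E appears as child of B

Answer: B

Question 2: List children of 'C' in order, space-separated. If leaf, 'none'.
Node C's children (from adjacency): (leaf)

Answer: none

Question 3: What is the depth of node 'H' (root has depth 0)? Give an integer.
Path from root to H: B -> H
Depth = number of edges = 1

Answer: 1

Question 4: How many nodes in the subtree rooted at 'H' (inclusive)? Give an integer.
Answer: 2

Derivation:
Subtree rooted at H contains: C, H
Count = 2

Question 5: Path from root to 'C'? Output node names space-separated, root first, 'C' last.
Walk down from root: B -> H -> C

Answer: B H C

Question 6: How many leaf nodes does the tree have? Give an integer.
Answer: 5

Derivation:
Leaves (nodes with no children): A, C, E, F, G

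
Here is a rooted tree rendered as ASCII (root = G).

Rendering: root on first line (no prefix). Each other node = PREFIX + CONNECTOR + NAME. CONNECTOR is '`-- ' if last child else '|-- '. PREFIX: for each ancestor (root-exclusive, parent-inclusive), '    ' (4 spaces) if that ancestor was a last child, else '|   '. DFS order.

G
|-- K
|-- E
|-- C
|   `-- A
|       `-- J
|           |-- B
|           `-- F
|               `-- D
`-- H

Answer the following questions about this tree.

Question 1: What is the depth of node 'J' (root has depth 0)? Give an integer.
Path from root to J: G -> C -> A -> J
Depth = number of edges = 3

Answer: 3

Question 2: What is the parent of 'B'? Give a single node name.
Answer: J

Derivation:
Scan adjacency: B appears as child of J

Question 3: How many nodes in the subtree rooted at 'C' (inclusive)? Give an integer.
Subtree rooted at C contains: A, B, C, D, F, J
Count = 6

Answer: 6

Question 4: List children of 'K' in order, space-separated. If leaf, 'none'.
Answer: none

Derivation:
Node K's children (from adjacency): (leaf)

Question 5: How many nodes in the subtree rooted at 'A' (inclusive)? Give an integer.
Answer: 5

Derivation:
Subtree rooted at A contains: A, B, D, F, J
Count = 5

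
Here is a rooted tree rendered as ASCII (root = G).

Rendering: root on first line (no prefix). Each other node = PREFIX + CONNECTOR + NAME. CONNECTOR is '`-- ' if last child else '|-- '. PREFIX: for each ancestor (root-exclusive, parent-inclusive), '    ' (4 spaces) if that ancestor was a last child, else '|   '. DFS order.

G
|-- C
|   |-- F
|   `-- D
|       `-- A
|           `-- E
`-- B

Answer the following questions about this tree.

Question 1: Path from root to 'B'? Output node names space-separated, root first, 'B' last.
Answer: G B

Derivation:
Walk down from root: G -> B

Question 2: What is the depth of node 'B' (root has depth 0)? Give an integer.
Path from root to B: G -> B
Depth = number of edges = 1

Answer: 1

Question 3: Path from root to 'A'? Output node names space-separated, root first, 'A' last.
Walk down from root: G -> C -> D -> A

Answer: G C D A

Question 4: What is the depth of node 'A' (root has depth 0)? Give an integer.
Answer: 3

Derivation:
Path from root to A: G -> C -> D -> A
Depth = number of edges = 3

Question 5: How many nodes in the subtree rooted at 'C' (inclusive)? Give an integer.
Subtree rooted at C contains: A, C, D, E, F
Count = 5

Answer: 5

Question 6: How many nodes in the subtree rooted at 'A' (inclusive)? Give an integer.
Subtree rooted at A contains: A, E
Count = 2

Answer: 2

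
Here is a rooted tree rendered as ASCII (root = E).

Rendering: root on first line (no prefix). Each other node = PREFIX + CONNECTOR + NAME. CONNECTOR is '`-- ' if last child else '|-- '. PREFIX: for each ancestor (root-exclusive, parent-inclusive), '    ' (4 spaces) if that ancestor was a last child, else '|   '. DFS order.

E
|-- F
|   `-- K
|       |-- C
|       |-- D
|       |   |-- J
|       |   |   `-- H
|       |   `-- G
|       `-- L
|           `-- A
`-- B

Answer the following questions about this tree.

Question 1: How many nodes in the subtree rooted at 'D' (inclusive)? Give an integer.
Answer: 4

Derivation:
Subtree rooted at D contains: D, G, H, J
Count = 4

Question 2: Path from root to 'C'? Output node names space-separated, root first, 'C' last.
Answer: E F K C

Derivation:
Walk down from root: E -> F -> K -> C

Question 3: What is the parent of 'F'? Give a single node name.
Scan adjacency: F appears as child of E

Answer: E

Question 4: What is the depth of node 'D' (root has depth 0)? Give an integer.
Path from root to D: E -> F -> K -> D
Depth = number of edges = 3

Answer: 3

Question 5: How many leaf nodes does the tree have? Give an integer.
Answer: 5

Derivation:
Leaves (nodes with no children): A, B, C, G, H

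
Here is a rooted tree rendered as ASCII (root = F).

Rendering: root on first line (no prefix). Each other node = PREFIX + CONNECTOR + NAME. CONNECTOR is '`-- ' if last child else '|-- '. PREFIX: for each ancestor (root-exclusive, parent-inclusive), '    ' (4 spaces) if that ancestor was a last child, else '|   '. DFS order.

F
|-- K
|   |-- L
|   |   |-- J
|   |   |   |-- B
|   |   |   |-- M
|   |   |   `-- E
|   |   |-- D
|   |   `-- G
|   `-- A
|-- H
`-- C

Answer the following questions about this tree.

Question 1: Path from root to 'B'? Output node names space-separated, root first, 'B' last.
Answer: F K L J B

Derivation:
Walk down from root: F -> K -> L -> J -> B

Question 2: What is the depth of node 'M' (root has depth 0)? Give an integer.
Path from root to M: F -> K -> L -> J -> M
Depth = number of edges = 4

Answer: 4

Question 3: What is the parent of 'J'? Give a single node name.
Answer: L

Derivation:
Scan adjacency: J appears as child of L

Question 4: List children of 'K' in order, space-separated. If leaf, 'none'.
Answer: L A

Derivation:
Node K's children (from adjacency): L, A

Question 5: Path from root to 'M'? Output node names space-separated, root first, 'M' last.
Walk down from root: F -> K -> L -> J -> M

Answer: F K L J M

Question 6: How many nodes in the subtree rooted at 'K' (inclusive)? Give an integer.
Subtree rooted at K contains: A, B, D, E, G, J, K, L, M
Count = 9

Answer: 9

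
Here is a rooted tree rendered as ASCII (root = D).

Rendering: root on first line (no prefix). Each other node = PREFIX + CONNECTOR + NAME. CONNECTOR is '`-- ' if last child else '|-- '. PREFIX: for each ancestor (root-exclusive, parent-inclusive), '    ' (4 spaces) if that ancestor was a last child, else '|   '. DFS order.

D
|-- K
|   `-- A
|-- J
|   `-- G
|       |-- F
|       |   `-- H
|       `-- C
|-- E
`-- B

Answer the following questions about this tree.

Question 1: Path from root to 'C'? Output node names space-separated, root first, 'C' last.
Answer: D J G C

Derivation:
Walk down from root: D -> J -> G -> C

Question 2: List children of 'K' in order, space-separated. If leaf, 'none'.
Answer: A

Derivation:
Node K's children (from adjacency): A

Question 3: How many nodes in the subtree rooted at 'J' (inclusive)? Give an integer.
Answer: 5

Derivation:
Subtree rooted at J contains: C, F, G, H, J
Count = 5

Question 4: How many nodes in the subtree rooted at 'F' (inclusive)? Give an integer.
Answer: 2

Derivation:
Subtree rooted at F contains: F, H
Count = 2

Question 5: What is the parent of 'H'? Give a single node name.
Answer: F

Derivation:
Scan adjacency: H appears as child of F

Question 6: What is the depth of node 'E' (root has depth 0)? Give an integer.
Path from root to E: D -> E
Depth = number of edges = 1

Answer: 1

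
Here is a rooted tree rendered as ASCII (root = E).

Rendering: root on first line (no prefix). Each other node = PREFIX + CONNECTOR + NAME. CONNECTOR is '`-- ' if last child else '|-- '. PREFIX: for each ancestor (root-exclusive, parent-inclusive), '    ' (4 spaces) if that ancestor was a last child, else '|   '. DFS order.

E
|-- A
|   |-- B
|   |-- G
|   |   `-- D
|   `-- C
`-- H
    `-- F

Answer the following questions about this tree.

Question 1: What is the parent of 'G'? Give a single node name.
Answer: A

Derivation:
Scan adjacency: G appears as child of A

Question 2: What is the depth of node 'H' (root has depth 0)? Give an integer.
Path from root to H: E -> H
Depth = number of edges = 1

Answer: 1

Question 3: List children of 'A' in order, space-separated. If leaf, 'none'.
Node A's children (from adjacency): B, G, C

Answer: B G C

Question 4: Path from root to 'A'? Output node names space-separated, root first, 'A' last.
Answer: E A

Derivation:
Walk down from root: E -> A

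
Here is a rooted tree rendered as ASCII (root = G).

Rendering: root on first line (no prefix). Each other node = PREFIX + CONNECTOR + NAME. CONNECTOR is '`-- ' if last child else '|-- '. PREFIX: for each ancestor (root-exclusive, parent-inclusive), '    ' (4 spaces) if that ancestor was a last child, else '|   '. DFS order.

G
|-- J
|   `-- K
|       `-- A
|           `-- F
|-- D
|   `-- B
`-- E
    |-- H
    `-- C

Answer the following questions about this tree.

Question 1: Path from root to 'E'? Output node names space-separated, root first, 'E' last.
Answer: G E

Derivation:
Walk down from root: G -> E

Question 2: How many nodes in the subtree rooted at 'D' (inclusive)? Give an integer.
Subtree rooted at D contains: B, D
Count = 2

Answer: 2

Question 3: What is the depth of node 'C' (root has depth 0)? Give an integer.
Answer: 2

Derivation:
Path from root to C: G -> E -> C
Depth = number of edges = 2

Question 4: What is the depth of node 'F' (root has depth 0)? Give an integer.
Path from root to F: G -> J -> K -> A -> F
Depth = number of edges = 4

Answer: 4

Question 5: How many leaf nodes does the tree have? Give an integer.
Leaves (nodes with no children): B, C, F, H

Answer: 4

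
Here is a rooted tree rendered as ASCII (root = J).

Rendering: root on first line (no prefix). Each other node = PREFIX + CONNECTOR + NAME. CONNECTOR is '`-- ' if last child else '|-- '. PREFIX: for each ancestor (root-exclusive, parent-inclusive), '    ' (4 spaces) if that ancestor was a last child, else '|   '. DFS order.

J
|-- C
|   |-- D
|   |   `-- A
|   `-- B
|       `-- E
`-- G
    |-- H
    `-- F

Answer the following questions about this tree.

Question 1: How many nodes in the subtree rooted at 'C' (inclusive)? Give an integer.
Subtree rooted at C contains: A, B, C, D, E
Count = 5

Answer: 5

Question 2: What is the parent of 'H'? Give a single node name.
Answer: G

Derivation:
Scan adjacency: H appears as child of G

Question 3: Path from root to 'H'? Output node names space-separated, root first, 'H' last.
Answer: J G H

Derivation:
Walk down from root: J -> G -> H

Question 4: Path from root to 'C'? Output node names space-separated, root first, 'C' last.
Walk down from root: J -> C

Answer: J C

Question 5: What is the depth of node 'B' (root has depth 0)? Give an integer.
Path from root to B: J -> C -> B
Depth = number of edges = 2

Answer: 2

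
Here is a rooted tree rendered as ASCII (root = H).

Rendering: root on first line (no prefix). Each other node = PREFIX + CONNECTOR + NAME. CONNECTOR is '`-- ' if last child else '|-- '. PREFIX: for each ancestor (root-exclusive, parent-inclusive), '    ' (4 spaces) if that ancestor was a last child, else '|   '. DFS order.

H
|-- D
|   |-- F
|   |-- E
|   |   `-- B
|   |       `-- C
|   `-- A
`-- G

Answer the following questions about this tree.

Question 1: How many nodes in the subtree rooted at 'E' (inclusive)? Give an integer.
Subtree rooted at E contains: B, C, E
Count = 3

Answer: 3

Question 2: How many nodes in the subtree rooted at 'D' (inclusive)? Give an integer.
Answer: 6

Derivation:
Subtree rooted at D contains: A, B, C, D, E, F
Count = 6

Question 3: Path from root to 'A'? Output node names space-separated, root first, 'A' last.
Walk down from root: H -> D -> A

Answer: H D A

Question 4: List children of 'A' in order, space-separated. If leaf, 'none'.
Answer: none

Derivation:
Node A's children (from adjacency): (leaf)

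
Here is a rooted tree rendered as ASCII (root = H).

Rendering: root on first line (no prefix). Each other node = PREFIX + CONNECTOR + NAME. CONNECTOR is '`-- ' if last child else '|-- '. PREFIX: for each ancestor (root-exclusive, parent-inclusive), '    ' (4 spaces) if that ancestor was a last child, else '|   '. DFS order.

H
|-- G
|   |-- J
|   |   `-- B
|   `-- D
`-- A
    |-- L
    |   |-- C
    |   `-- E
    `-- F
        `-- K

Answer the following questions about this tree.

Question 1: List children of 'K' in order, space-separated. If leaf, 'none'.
Node K's children (from adjacency): (leaf)

Answer: none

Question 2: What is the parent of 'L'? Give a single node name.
Scan adjacency: L appears as child of A

Answer: A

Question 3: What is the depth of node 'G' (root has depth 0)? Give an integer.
Answer: 1

Derivation:
Path from root to G: H -> G
Depth = number of edges = 1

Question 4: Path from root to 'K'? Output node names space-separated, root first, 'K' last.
Walk down from root: H -> A -> F -> K

Answer: H A F K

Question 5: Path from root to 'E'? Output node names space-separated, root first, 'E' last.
Walk down from root: H -> A -> L -> E

Answer: H A L E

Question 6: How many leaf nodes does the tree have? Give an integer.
Leaves (nodes with no children): B, C, D, E, K

Answer: 5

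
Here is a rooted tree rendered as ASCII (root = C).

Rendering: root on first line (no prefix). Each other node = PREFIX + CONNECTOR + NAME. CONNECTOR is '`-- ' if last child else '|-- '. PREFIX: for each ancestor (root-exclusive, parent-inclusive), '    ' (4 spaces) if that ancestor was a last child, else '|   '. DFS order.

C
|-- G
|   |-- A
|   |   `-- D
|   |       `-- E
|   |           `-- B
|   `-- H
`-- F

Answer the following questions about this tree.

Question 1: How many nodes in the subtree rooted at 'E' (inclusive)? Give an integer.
Answer: 2

Derivation:
Subtree rooted at E contains: B, E
Count = 2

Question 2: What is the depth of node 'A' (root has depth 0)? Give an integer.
Answer: 2

Derivation:
Path from root to A: C -> G -> A
Depth = number of edges = 2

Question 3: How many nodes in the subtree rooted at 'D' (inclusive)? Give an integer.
Subtree rooted at D contains: B, D, E
Count = 3

Answer: 3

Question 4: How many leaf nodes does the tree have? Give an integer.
Answer: 3

Derivation:
Leaves (nodes with no children): B, F, H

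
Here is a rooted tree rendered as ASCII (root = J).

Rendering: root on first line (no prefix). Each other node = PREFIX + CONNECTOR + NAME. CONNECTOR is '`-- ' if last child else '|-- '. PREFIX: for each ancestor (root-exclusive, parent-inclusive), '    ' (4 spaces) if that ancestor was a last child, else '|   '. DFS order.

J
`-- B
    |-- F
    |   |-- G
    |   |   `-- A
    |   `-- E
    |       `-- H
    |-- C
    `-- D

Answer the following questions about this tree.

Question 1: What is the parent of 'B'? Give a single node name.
Answer: J

Derivation:
Scan adjacency: B appears as child of J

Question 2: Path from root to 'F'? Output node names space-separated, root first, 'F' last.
Answer: J B F

Derivation:
Walk down from root: J -> B -> F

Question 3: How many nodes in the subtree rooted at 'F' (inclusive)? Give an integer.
Subtree rooted at F contains: A, E, F, G, H
Count = 5

Answer: 5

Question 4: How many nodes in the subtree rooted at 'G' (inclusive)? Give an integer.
Answer: 2

Derivation:
Subtree rooted at G contains: A, G
Count = 2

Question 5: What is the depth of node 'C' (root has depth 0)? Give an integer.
Answer: 2

Derivation:
Path from root to C: J -> B -> C
Depth = number of edges = 2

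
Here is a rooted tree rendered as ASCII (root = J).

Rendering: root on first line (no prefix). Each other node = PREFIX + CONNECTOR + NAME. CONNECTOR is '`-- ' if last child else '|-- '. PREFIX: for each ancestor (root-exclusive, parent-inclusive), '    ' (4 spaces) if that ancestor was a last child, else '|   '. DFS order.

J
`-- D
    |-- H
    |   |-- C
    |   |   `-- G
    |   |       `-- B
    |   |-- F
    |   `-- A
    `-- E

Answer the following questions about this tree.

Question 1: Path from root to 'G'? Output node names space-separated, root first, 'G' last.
Walk down from root: J -> D -> H -> C -> G

Answer: J D H C G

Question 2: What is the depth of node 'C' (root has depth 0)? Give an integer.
Path from root to C: J -> D -> H -> C
Depth = number of edges = 3

Answer: 3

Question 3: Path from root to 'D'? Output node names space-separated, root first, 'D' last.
Answer: J D

Derivation:
Walk down from root: J -> D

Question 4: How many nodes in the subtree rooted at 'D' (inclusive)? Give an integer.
Answer: 8

Derivation:
Subtree rooted at D contains: A, B, C, D, E, F, G, H
Count = 8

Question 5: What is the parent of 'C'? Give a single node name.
Scan adjacency: C appears as child of H

Answer: H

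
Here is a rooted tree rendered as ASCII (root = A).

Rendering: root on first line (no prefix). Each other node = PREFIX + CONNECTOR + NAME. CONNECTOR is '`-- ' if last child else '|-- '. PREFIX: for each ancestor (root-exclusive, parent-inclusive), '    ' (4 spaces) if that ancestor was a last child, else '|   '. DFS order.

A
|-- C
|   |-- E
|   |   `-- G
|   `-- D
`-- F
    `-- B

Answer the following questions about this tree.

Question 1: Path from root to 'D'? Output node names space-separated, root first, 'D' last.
Answer: A C D

Derivation:
Walk down from root: A -> C -> D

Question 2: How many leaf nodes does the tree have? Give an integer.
Leaves (nodes with no children): B, D, G

Answer: 3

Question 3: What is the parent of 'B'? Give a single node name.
Scan adjacency: B appears as child of F

Answer: F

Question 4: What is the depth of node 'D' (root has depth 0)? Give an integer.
Path from root to D: A -> C -> D
Depth = number of edges = 2

Answer: 2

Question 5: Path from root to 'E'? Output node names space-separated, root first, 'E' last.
Walk down from root: A -> C -> E

Answer: A C E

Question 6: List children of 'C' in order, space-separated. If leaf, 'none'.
Answer: E D

Derivation:
Node C's children (from adjacency): E, D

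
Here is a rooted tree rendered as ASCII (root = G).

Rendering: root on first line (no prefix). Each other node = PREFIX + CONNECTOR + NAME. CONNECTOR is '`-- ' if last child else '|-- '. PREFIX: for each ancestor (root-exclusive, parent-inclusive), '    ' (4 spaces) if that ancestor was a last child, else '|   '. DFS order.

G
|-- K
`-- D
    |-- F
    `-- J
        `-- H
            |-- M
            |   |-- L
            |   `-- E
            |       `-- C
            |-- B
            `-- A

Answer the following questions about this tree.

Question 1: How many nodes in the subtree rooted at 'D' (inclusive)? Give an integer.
Subtree rooted at D contains: A, B, C, D, E, F, H, J, L, M
Count = 10

Answer: 10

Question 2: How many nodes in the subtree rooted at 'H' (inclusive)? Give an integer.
Subtree rooted at H contains: A, B, C, E, H, L, M
Count = 7

Answer: 7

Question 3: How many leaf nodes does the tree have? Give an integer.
Answer: 6

Derivation:
Leaves (nodes with no children): A, B, C, F, K, L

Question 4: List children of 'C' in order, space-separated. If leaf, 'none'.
Node C's children (from adjacency): (leaf)

Answer: none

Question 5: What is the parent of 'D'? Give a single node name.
Answer: G

Derivation:
Scan adjacency: D appears as child of G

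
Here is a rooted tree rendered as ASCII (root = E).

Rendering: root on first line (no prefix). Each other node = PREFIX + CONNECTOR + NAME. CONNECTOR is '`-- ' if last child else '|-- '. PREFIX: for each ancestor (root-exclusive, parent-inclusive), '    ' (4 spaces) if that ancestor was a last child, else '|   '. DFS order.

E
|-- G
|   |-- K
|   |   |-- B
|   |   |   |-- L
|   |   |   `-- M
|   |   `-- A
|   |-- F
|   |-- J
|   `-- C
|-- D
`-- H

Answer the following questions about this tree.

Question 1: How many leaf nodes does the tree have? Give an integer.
Answer: 8

Derivation:
Leaves (nodes with no children): A, C, D, F, H, J, L, M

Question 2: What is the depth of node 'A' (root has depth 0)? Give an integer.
Path from root to A: E -> G -> K -> A
Depth = number of edges = 3

Answer: 3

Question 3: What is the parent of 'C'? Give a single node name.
Scan adjacency: C appears as child of G

Answer: G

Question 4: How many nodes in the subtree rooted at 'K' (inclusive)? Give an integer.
Answer: 5

Derivation:
Subtree rooted at K contains: A, B, K, L, M
Count = 5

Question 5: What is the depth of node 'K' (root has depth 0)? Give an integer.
Answer: 2

Derivation:
Path from root to K: E -> G -> K
Depth = number of edges = 2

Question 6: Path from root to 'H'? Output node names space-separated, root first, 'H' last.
Walk down from root: E -> H

Answer: E H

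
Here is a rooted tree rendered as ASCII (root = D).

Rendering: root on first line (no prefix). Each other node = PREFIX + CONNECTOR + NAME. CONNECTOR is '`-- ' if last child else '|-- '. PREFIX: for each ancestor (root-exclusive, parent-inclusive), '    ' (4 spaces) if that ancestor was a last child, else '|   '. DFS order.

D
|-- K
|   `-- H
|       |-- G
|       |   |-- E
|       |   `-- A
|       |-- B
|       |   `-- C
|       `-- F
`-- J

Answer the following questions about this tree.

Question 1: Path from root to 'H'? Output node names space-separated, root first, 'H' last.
Walk down from root: D -> K -> H

Answer: D K H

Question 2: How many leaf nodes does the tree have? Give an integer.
Answer: 5

Derivation:
Leaves (nodes with no children): A, C, E, F, J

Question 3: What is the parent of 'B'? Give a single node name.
Scan adjacency: B appears as child of H

Answer: H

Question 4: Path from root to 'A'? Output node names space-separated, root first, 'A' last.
Answer: D K H G A

Derivation:
Walk down from root: D -> K -> H -> G -> A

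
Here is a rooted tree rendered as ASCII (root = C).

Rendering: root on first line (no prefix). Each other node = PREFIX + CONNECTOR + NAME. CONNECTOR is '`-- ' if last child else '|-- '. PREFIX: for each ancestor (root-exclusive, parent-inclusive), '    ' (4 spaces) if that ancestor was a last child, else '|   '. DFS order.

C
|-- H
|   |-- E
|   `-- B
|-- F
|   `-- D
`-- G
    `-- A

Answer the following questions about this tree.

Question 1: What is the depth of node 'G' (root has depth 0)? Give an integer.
Path from root to G: C -> G
Depth = number of edges = 1

Answer: 1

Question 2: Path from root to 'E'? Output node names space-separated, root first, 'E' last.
Answer: C H E

Derivation:
Walk down from root: C -> H -> E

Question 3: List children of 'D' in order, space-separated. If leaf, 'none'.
Answer: none

Derivation:
Node D's children (from adjacency): (leaf)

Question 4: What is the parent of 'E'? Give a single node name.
Answer: H

Derivation:
Scan adjacency: E appears as child of H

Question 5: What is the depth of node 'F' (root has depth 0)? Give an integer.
Answer: 1

Derivation:
Path from root to F: C -> F
Depth = number of edges = 1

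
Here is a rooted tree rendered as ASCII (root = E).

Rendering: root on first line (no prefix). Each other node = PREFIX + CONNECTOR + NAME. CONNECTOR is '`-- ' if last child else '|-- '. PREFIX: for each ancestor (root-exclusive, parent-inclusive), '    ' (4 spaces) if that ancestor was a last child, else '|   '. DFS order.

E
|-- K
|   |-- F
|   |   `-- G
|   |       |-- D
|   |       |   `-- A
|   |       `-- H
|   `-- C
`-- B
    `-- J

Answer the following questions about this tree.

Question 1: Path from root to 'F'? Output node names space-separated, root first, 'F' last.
Answer: E K F

Derivation:
Walk down from root: E -> K -> F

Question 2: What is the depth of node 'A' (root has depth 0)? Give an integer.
Answer: 5

Derivation:
Path from root to A: E -> K -> F -> G -> D -> A
Depth = number of edges = 5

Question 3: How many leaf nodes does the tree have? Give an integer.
Answer: 4

Derivation:
Leaves (nodes with no children): A, C, H, J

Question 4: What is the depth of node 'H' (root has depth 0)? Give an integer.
Answer: 4

Derivation:
Path from root to H: E -> K -> F -> G -> H
Depth = number of edges = 4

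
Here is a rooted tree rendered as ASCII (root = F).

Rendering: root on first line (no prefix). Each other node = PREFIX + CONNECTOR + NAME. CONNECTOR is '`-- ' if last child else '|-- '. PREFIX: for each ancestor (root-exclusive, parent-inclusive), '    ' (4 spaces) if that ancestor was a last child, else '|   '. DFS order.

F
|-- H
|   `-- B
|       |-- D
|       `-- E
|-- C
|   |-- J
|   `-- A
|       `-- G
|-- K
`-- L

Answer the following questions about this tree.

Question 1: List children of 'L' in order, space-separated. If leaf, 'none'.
Node L's children (from adjacency): (leaf)

Answer: none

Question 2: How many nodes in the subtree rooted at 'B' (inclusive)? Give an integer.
Answer: 3

Derivation:
Subtree rooted at B contains: B, D, E
Count = 3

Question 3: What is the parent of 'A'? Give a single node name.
Scan adjacency: A appears as child of C

Answer: C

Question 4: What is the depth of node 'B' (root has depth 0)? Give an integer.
Answer: 2

Derivation:
Path from root to B: F -> H -> B
Depth = number of edges = 2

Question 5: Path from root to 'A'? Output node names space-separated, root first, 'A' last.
Answer: F C A

Derivation:
Walk down from root: F -> C -> A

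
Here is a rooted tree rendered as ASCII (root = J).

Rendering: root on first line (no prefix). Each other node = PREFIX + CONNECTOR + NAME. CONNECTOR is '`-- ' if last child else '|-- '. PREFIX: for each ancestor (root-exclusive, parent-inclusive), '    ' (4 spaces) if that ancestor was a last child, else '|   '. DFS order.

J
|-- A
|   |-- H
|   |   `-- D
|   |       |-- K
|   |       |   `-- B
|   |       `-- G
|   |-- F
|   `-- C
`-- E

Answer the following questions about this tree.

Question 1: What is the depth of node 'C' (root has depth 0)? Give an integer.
Answer: 2

Derivation:
Path from root to C: J -> A -> C
Depth = number of edges = 2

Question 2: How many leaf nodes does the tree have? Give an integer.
Answer: 5

Derivation:
Leaves (nodes with no children): B, C, E, F, G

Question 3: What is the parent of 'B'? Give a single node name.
Answer: K

Derivation:
Scan adjacency: B appears as child of K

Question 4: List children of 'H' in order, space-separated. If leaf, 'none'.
Answer: D

Derivation:
Node H's children (from adjacency): D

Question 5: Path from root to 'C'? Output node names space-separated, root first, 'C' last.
Walk down from root: J -> A -> C

Answer: J A C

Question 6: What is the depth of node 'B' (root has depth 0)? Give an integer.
Path from root to B: J -> A -> H -> D -> K -> B
Depth = number of edges = 5

Answer: 5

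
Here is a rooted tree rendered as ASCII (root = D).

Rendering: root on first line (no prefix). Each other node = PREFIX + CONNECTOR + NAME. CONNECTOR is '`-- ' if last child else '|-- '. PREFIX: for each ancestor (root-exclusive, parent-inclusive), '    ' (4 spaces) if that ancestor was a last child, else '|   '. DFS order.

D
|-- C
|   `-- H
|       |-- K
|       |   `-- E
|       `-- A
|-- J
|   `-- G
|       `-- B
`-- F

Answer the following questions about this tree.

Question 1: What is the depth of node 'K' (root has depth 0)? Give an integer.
Answer: 3

Derivation:
Path from root to K: D -> C -> H -> K
Depth = number of edges = 3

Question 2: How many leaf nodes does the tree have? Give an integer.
Answer: 4

Derivation:
Leaves (nodes with no children): A, B, E, F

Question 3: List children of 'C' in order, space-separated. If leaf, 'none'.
Answer: H

Derivation:
Node C's children (from adjacency): H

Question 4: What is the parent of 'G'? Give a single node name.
Answer: J

Derivation:
Scan adjacency: G appears as child of J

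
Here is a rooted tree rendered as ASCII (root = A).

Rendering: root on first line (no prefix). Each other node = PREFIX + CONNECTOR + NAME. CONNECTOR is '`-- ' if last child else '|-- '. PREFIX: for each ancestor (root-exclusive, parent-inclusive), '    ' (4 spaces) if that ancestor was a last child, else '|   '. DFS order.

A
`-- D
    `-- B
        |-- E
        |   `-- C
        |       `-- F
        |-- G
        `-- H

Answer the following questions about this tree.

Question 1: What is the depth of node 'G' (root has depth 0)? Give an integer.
Answer: 3

Derivation:
Path from root to G: A -> D -> B -> G
Depth = number of edges = 3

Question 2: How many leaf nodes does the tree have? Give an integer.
Leaves (nodes with no children): F, G, H

Answer: 3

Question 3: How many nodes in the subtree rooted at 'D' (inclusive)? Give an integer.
Subtree rooted at D contains: B, C, D, E, F, G, H
Count = 7

Answer: 7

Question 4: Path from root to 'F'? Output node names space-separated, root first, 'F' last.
Answer: A D B E C F

Derivation:
Walk down from root: A -> D -> B -> E -> C -> F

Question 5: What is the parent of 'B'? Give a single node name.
Answer: D

Derivation:
Scan adjacency: B appears as child of D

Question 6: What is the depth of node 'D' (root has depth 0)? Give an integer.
Path from root to D: A -> D
Depth = number of edges = 1

Answer: 1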